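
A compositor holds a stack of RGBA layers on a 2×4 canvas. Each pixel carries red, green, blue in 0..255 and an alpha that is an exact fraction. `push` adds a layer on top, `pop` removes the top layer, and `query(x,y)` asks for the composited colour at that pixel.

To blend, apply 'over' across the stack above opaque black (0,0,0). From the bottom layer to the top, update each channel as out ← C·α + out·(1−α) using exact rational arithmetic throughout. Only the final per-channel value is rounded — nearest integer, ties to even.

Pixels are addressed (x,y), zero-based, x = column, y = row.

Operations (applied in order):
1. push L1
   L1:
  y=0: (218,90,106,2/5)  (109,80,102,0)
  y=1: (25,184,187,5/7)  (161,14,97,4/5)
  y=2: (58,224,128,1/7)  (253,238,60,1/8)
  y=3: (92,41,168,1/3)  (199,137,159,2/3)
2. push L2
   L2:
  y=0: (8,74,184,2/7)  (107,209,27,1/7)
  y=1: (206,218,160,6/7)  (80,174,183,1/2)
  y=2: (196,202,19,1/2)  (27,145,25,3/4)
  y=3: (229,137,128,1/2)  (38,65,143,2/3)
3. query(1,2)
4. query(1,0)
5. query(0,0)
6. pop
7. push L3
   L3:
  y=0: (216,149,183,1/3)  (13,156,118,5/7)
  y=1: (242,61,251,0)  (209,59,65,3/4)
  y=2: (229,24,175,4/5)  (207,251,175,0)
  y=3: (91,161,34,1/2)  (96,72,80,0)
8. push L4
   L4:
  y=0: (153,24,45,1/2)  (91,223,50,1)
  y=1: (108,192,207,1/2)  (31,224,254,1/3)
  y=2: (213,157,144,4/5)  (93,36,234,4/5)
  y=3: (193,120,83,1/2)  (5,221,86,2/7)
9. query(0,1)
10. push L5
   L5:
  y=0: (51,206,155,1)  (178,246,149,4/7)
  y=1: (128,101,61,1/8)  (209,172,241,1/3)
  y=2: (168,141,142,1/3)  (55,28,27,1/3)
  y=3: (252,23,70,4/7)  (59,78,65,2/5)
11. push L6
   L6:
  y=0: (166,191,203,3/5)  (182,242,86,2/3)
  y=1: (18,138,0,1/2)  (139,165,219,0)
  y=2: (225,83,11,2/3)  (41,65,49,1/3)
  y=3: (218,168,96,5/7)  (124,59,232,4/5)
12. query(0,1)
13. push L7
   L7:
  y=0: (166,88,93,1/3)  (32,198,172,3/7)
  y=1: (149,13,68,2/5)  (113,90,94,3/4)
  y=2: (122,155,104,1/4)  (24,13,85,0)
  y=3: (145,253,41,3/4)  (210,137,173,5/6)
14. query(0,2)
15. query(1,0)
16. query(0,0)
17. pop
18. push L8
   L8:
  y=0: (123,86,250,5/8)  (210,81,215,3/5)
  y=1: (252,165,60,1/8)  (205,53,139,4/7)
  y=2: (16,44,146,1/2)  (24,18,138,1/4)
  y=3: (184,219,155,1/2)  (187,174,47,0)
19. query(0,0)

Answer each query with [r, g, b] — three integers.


(1,2) stack=L1,L2; from [0,0,0]:
+L1 (α=1/8) → [253/8, 119/4, 15/2]
+L2 (α=3/4) → [901/32, 1859/16, 165/8]
rounded: [28, 116, 21]

at x=1,y=0 over L1,L2:
L1 α=0: [0, 0, 0]
L2 α=1/7: [107/7, 209/7, 27/7]
rounded: [15, 30, 4]

query (0,0) [L1,L2] — begin 0,0,0
L1 α=2/5: [436/5, 36, 212/5]
L2 α=2/7: [452/7, 328/7, 580/7]
= [65, 47, 83]

query (0,1) [L1,L3,L4] — begin 0,0,0
+L1 (α=5/7) → [125/7, 920/7, 935/7]
+L3 (α=0) → [125/7, 920/7, 935/7]
+L4 (α=1/2) → [881/14, 1132/7, 1192/7]
→ [63, 162, 170]

query (0,1) [L1,L3,L4,L5,L6] — begin 0,0,0
after L1 α=5/7: [125/7, 920/7, 935/7]
after L3 α=0: [125/7, 920/7, 935/7]
after L4 α=1/2: [881/14, 1132/7, 1192/7]
after L5 α=1/8: [1137/16, 1233/8, 1253/8]
after L6 α=1/2: [1425/32, 2337/16, 1253/16]
→ [45, 146, 78]

at x=0,y=2 over L1,L3,L4,L5,L6,L7:
+L1 (α=1/7) → [58/7, 32, 128/7]
+L3 (α=4/5) → [1294/7, 128/5, 5028/35]
+L4 (α=4/5) → [7258/35, 3268/25, 25188/175]
+L5 (α=1/3) → [20396/105, 10061/75, 75226/525]
+L6 (α=2/3) → [67646/315, 22511/225, 86776/1575]
+L7 (α=1/4) → [20114/105, 8534/75, 35344/525]
→ [192, 114, 67]

query (1,0) [L1,L3,L4,L5,L6,L7] — begin 0,0,0
+L1 (α=0) → [0, 0, 0]
+L3 (α=5/7) → [65/7, 780/7, 590/7]
+L4 (α=1) → [91, 223, 50]
+L5 (α=4/7) → [985/7, 1653/7, 746/7]
+L6 (α=2/3) → [3533/21, 5041/21, 650/7]
+L7 (α=3/7) → [16148/147, 32638/147, 6212/49]
→ [110, 222, 127]

query (0,0) [L1,L3,L4,L5,L6,L7] — begin 0,0,0
+L1 (α=2/5) → [436/5, 36, 212/5]
+L3 (α=1/3) → [1952/15, 221/3, 1339/15]
+L4 (α=1/2) → [4247/30, 293/6, 1007/15]
+L5 (α=1) → [51, 206, 155]
+L6 (α=3/5) → [120, 197, 919/5]
+L7 (α=1/3) → [406/3, 482/3, 2303/15]
rounded: [135, 161, 154]

(0,0) stack=L1,L3,L4,L5,L6,L8; from [0,0,0]:
L1 α=2/5: [436/5, 36, 212/5]
L3 α=1/3: [1952/15, 221/3, 1339/15]
L4 α=1/2: [4247/30, 293/6, 1007/15]
L5 α=1: [51, 206, 155]
L6 α=3/5: [120, 197, 919/5]
L8 α=5/8: [975/8, 1021/8, 9007/40]
→ [122, 128, 225]


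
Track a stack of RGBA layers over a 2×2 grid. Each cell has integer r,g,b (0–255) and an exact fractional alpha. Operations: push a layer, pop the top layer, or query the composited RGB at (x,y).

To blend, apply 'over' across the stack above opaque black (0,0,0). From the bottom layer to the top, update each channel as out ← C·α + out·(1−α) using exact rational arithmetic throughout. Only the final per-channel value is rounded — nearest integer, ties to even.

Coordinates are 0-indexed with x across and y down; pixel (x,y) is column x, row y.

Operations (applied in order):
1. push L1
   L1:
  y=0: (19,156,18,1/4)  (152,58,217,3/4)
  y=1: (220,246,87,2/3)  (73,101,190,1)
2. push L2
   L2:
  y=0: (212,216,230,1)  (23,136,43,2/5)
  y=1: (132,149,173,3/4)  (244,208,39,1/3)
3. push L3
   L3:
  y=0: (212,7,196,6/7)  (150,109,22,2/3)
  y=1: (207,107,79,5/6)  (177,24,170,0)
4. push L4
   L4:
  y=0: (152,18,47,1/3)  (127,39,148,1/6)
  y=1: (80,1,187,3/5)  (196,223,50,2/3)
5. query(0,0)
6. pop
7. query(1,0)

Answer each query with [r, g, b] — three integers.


(0,0) stack=L1,L2,L3,L4; from [0,0,0]:
L1 α=1/4: [19/4, 39, 9/2]
L2 α=1: [212, 216, 230]
L3 α=6/7: [212, 258/7, 1406/7]
L4 α=1/3: [192, 214/7, 1047/7]
rounded: [192, 31, 150]

(1,0) stack=L1,L2,L3; from [0,0,0]:
L1 α=3/4: [114, 87/2, 651/4]
L2 α=2/5: [388/5, 161/2, 2297/20]
L3 α=2/3: [1888/15, 199/2, 1059/20]
rounded: [126, 100, 53]


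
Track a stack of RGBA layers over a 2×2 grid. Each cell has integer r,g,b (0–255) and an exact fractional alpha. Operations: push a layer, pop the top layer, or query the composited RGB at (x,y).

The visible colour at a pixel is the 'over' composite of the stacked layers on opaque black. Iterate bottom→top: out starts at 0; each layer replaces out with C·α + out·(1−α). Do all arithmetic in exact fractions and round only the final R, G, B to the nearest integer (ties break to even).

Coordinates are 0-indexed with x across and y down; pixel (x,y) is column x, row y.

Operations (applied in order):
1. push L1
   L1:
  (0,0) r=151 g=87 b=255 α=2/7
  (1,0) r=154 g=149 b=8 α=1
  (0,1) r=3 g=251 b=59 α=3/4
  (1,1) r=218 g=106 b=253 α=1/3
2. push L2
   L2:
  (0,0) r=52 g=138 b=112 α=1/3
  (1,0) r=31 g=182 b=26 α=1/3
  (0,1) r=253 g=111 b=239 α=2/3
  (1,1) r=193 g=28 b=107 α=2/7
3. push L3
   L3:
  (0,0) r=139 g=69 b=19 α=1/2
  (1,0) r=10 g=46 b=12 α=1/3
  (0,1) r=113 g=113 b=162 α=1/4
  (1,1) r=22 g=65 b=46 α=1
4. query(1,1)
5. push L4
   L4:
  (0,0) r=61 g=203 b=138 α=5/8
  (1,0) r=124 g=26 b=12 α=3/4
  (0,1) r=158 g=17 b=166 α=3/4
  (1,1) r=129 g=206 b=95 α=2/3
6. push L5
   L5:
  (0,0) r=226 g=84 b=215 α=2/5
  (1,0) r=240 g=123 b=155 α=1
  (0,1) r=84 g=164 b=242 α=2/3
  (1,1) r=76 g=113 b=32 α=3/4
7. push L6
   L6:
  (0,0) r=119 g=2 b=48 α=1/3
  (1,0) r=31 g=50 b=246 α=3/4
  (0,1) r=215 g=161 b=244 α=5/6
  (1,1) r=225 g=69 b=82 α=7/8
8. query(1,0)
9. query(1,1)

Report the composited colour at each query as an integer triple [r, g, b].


query (1,1) [L1,L2,L3] — begin 0,0,0
after L1 α=1/3: [218/3, 106/3, 253/3]
after L2 α=2/7: [2248/21, 698/21, 1907/21]
after L3 α=1: [22, 65, 46]
rounded: [22, 65, 46]

query (1,0) [L1,L2,L3,L4,L5,L6] — begin 0,0,0
+L1 (α=1) → [154, 149, 8]
+L2 (α=1/3) → [113, 160, 14]
+L3 (α=1/3) → [236/3, 122, 40/3]
+L4 (α=3/4) → [338/3, 50, 37/3]
+L5 (α=1) → [240, 123, 155]
+L6 (α=3/4) → [333/4, 273/4, 893/4]
rounded: [83, 68, 223]

query (1,1) [L1,L2,L3,L4,L5,L6] — begin 0,0,0
L1 α=1/3: [218/3, 106/3, 253/3]
L2 α=2/7: [2248/21, 698/21, 1907/21]
L3 α=1: [22, 65, 46]
L4 α=2/3: [280/3, 159, 236/3]
L5 α=3/4: [241/3, 249/2, 131/3]
L6 α=7/8: [2483/12, 1215/16, 1853/24]
→ [207, 76, 77]


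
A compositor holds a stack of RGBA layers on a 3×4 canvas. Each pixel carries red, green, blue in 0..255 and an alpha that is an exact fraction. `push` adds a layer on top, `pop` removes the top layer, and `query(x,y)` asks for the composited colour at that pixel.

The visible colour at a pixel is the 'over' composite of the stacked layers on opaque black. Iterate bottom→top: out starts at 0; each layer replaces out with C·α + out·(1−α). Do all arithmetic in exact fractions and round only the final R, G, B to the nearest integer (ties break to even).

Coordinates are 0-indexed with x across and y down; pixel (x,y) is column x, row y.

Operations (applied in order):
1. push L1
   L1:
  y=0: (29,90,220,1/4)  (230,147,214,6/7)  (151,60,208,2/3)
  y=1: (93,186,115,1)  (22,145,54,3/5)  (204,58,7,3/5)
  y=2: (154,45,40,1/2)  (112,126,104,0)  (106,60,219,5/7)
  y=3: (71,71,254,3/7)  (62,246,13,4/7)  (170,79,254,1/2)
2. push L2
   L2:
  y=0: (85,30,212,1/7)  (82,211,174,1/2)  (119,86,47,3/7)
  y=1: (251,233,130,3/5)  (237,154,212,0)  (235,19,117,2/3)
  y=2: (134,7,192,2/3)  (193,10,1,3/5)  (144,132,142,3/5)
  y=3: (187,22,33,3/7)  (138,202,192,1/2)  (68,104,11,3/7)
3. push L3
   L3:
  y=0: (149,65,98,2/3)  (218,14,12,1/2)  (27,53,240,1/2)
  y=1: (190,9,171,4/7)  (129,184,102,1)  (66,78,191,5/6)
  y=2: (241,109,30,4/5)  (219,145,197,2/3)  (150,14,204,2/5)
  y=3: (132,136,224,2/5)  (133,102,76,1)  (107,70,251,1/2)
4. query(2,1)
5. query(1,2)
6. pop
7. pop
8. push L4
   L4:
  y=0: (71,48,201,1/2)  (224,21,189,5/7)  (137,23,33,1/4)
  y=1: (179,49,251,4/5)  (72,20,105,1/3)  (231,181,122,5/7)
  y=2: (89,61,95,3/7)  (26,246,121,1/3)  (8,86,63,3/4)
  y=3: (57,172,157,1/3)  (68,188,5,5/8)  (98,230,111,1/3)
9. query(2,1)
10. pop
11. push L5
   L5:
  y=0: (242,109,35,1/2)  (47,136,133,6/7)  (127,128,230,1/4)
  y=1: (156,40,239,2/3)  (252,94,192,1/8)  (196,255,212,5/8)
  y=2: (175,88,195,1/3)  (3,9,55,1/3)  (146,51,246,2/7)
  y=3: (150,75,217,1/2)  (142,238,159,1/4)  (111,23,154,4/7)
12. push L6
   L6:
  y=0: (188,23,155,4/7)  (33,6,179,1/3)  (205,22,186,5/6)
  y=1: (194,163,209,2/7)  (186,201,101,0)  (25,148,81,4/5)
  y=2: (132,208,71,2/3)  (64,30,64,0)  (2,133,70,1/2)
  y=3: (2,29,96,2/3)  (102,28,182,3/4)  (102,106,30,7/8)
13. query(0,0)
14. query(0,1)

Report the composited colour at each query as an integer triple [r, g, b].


at x=2,y=1 over L1,L2,L3:
+L1 (α=3/5) → [612/5, 174/5, 21/5]
+L2 (α=2/3) → [2962/15, 364/15, 397/5]
+L3 (α=5/6) → [3956/45, 3107/45, 862/5]
rounded: [88, 69, 172]

query (1,2) [L1,L2,L3] — begin 0,0,0
+L1 (α=0) → [0, 0, 0]
+L2 (α=3/5) → [579/5, 6, 3/5]
+L3 (α=2/3) → [923/5, 296/3, 1973/15]
rounded: [185, 99, 132]

(2,1) stack=L1,L4; from [0,0,0]:
after L1 α=3/5: [612/5, 174/5, 21/5]
after L4 α=5/7: [6999/35, 4873/35, 3092/35]
→ [200, 139, 88]

(0,0) stack=L1,L5,L6; from [0,0,0]:
L1 α=1/4: [29/4, 45/2, 55]
L5 α=1/2: [997/8, 263/4, 45]
L6 α=4/7: [9007/56, 1157/28, 755/7]
rounded: [161, 41, 108]

query (0,1) [L1,L5,L6] — begin 0,0,0
+L1 (α=1) → [93, 186, 115]
+L5 (α=2/3) → [135, 266/3, 593/3]
+L6 (α=2/7) → [1063/7, 2308/21, 4219/21]
= [152, 110, 201]


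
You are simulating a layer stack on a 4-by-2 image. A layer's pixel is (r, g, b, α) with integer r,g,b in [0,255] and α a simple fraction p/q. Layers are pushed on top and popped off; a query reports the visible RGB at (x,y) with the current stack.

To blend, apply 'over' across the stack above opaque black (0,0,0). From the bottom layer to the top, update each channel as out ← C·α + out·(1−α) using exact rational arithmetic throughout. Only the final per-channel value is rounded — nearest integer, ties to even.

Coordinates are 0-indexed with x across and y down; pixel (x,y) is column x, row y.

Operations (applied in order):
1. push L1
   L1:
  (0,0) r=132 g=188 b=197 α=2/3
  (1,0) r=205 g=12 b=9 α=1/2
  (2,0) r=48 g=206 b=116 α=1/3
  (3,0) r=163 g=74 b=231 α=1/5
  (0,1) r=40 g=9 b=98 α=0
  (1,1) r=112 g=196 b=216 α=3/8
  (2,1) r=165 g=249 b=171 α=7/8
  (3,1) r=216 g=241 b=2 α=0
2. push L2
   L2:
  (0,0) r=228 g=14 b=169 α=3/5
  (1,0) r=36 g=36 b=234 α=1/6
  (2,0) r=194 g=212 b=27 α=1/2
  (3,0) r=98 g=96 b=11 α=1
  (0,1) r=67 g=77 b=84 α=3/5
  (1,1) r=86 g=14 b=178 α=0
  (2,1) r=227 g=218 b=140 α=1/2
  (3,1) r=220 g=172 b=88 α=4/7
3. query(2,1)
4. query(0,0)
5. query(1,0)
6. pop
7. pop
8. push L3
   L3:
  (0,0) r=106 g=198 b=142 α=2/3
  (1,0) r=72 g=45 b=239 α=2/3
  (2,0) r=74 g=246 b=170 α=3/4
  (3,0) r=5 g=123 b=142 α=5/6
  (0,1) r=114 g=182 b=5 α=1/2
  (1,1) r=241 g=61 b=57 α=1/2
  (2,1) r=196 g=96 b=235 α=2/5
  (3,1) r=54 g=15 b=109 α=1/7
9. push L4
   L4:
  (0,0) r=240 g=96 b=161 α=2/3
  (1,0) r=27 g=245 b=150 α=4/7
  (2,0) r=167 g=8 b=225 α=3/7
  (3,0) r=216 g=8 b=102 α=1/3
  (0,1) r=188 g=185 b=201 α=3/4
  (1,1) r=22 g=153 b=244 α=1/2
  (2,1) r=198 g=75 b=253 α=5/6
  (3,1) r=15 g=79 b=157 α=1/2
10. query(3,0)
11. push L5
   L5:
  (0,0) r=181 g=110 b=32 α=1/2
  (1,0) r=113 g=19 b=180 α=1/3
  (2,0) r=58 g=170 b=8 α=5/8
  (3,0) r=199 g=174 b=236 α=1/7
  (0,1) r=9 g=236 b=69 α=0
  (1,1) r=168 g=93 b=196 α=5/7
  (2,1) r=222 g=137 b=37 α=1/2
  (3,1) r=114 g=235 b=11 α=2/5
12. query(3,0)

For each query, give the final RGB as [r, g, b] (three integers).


query (2,1) [L1,L2] — begin 0,0,0
L1 α=7/8: [1155/8, 1743/8, 1197/8]
L2 α=1/2: [2971/16, 3487/16, 2317/16]
= [186, 218, 145]

query (0,0) [L1,L2] — begin 0,0,0
after L1 α=2/3: [88, 376/3, 394/3]
after L2 α=3/5: [172, 878/15, 2309/15]
= [172, 59, 154]

at x=1,y=0 over L1,L2:
after L1 α=1/2: [205/2, 6, 9/2]
after L2 α=1/6: [1097/12, 11, 171/4]
rounded: [91, 11, 43]

query (3,0) [L3,L4] — begin 0,0,0
L3 α=5/6: [25/6, 205/2, 355/3]
L4 α=1/3: [673/9, 71, 1016/9]
rounded: [75, 71, 113]

query (3,0) [L3,L4,L5] — begin 0,0,0
+L3 (α=5/6) → [25/6, 205/2, 355/3]
+L4 (α=1/3) → [673/9, 71, 1016/9]
+L5 (α=1/7) → [1943/21, 600/7, 2740/21]
= [93, 86, 130]


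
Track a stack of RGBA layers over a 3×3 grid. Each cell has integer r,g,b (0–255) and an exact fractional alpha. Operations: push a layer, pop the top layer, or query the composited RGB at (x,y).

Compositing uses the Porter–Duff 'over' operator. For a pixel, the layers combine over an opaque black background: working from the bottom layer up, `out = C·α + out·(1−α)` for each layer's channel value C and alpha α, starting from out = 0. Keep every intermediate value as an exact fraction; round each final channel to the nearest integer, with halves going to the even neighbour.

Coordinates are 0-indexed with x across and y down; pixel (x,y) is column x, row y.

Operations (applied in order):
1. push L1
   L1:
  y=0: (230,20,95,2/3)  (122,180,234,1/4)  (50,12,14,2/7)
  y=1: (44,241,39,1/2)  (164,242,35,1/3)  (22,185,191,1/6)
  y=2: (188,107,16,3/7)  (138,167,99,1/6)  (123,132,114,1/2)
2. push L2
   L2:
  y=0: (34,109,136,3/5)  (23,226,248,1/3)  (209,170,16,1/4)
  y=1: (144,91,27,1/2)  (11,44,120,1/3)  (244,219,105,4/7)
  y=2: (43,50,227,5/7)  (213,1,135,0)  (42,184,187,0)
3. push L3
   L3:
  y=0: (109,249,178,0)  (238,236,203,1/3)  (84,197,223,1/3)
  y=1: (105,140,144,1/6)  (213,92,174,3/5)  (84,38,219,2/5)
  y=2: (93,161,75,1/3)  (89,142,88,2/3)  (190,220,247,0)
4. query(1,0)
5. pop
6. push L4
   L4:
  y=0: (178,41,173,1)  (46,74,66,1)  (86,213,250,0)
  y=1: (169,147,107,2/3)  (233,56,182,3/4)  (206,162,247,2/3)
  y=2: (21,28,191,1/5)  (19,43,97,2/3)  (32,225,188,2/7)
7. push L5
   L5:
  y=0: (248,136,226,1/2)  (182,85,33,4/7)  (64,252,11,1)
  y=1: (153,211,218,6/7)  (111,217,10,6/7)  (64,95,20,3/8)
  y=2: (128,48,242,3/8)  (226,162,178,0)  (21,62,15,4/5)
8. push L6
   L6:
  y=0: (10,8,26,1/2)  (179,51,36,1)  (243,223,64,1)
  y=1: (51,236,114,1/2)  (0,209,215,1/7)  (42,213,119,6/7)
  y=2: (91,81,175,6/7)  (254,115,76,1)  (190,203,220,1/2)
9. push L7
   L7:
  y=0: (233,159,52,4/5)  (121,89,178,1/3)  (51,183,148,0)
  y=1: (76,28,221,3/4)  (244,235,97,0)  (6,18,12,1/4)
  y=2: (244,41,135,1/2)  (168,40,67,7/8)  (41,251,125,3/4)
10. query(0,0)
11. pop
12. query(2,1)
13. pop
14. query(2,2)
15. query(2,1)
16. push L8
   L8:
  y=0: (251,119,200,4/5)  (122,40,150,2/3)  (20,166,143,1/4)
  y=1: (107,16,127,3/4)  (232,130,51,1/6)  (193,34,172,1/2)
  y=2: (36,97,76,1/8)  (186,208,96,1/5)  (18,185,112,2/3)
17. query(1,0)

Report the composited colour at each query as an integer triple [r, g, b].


(1,0) stack=L1,L2,L3; from [0,0,0]:
+L1 (α=1/4) → [61/2, 45, 117/2]
+L2 (α=1/3) → [28, 316/3, 365/3]
+L3 (α=1/3) → [98, 1340/9, 1339/9]
rounded: [98, 149, 149]

at x=0,y=0 over L1,L2,L4,L5,L6,L7:
after L1 α=2/3: [460/3, 40/3, 190/3]
after L2 α=3/5: [1226/15, 1061/15, 1604/15]
after L4 α=1: [178, 41, 173]
after L5 α=1/2: [213, 177/2, 399/2]
after L6 α=1/2: [223/2, 193/4, 451/4]
after L7 α=4/5: [2087/10, 2737/20, 1283/20]
→ [209, 137, 64]

at x=2,y=1 over L1,L2,L4,L5,L6:
+L1 (α=1/6) → [11/3, 185/6, 191/6]
+L2 (α=4/7) → [141, 1937/14, 1031/14]
+L4 (α=2/3) → [553/3, 6473/42, 2649/14]
+L5 (α=3/8) → [3341/24, 44335/336, 14085/112]
+L6 (α=6/7) → [9389/168, 473743/2352, 94053/784]
= [56, 201, 120]

at x=2,y=2 over L1,L2,L4,L5:
+L1 (α=1/2) → [123/2, 66, 57]
+L2 (α=0) → [123/2, 66, 57]
+L4 (α=2/7) → [743/14, 780/7, 661/7]
+L5 (α=4/5) → [1919/70, 2516/35, 1081/35]
→ [27, 72, 31]

(2,1) stack=L1,L2,L4,L5; from [0,0,0]:
after L1 α=1/6: [11/3, 185/6, 191/6]
after L2 α=4/7: [141, 1937/14, 1031/14]
after L4 α=2/3: [553/3, 6473/42, 2649/14]
after L5 α=3/8: [3341/24, 44335/336, 14085/112]
→ [139, 132, 126]

at x=1,y=0 over L1,L2,L4,L5,L8:
+L1 (α=1/4) → [61/2, 45, 117/2]
+L2 (α=1/3) → [28, 316/3, 365/3]
+L4 (α=1) → [46, 74, 66]
+L5 (α=4/7) → [866/7, 562/7, 330/7]
+L8 (α=2/3) → [858/7, 374/7, 810/7]
= [123, 53, 116]


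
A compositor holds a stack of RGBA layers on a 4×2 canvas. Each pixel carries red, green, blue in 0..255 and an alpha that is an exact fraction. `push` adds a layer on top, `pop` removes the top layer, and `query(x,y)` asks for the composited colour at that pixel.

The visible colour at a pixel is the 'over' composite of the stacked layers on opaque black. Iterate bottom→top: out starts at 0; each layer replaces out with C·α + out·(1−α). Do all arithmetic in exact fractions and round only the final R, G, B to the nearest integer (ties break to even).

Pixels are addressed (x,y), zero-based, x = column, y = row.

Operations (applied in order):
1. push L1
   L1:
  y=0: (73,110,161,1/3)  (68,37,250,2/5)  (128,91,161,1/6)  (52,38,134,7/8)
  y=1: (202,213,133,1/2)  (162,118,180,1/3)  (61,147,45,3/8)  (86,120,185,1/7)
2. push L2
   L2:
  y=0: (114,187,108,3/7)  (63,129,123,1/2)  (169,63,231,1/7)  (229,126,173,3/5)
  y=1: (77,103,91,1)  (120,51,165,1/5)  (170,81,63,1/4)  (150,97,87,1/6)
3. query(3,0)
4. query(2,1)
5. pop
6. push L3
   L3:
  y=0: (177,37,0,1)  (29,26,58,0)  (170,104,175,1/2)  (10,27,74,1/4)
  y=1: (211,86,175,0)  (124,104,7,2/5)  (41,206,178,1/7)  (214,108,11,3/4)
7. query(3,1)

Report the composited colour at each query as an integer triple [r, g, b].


query (3,0) [L1,L2] — begin 0,0,0
+L1 (α=7/8) → [91/2, 133/4, 469/4]
+L2 (α=3/5) → [778/5, 889/10, 1507/10]
rounded: [156, 89, 151]

at x=2,y=1 over L1,L2:
L1 α=3/8: [183/8, 441/8, 135/8]
L2 α=1/4: [1909/32, 1971/32, 909/32]
rounded: [60, 62, 28]

(3,1) stack=L1,L3; from [0,0,0]:
L1 α=1/7: [86/7, 120/7, 185/7]
L3 α=3/4: [1145/7, 597/7, 104/7]
= [164, 85, 15]


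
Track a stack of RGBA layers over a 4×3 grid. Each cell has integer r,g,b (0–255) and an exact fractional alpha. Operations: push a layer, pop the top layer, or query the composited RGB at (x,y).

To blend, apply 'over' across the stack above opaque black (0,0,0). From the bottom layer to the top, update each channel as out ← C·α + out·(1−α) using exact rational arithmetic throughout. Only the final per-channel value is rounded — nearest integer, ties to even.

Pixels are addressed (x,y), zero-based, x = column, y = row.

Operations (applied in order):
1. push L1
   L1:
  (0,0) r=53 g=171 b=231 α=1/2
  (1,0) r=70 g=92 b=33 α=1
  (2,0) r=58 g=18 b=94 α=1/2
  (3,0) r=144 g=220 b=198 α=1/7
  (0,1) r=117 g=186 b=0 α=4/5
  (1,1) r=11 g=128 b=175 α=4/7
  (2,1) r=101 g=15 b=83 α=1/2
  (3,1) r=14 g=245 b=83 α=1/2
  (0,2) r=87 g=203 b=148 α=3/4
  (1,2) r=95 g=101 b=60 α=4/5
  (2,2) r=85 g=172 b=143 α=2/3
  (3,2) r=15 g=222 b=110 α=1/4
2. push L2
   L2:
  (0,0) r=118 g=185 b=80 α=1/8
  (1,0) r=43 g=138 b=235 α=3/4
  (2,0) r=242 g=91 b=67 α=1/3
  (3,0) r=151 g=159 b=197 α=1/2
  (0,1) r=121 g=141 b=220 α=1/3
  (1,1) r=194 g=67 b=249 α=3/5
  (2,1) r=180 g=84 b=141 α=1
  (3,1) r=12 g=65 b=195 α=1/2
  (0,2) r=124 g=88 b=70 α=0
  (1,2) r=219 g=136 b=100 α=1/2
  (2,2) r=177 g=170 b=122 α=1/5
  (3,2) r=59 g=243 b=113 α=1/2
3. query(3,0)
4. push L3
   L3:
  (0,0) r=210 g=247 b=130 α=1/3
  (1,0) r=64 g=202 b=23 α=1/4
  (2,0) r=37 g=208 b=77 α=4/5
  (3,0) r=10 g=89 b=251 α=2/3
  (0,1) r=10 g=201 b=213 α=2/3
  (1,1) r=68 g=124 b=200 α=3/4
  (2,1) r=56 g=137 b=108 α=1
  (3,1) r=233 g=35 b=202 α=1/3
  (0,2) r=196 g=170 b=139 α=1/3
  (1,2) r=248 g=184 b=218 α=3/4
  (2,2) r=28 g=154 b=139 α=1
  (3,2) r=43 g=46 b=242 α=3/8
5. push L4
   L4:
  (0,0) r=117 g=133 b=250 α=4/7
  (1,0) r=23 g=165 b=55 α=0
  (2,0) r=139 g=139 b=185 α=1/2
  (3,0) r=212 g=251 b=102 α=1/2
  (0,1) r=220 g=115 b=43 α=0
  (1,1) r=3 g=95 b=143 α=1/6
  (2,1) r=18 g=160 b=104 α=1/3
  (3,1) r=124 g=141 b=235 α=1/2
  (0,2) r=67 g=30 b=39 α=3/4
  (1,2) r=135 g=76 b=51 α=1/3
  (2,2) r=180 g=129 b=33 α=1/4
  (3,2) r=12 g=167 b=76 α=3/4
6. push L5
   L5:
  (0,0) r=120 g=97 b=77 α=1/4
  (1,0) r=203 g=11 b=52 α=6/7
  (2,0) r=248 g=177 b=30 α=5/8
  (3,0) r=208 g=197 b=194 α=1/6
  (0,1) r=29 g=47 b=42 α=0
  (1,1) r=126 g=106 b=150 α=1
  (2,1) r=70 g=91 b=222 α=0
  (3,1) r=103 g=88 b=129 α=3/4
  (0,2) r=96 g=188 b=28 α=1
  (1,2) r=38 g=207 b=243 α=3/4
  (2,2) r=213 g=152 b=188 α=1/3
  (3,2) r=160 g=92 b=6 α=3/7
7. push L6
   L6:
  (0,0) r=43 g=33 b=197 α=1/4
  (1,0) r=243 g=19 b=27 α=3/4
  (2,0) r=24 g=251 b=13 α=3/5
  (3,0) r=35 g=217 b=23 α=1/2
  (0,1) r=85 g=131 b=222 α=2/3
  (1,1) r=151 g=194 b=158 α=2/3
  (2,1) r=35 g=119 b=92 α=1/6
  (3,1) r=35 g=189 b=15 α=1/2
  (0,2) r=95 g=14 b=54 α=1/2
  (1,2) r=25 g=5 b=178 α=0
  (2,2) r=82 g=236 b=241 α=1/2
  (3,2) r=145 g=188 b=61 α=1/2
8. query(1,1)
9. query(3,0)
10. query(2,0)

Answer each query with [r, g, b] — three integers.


(3,0) stack=L1,L2; from [0,0,0]:
after L1 α=1/7: [144/7, 220/7, 198/7]
after L2 α=1/2: [1201/14, 1333/14, 1577/14]
→ [86, 95, 113]

at x=1,y=1 over L1,L2,L3,L4,L5,L6:
L1 α=4/7: [44/7, 512/7, 100]
L2 α=3/5: [4162/35, 2431/35, 947/5]
L3 α=3/4: [5651/70, 15451/140, 3947/20]
L4 α=1/6: [5693/84, 6037/56, 4519/24]
L5 α=1: [126, 106, 150]
L6 α=2/3: [428/3, 494/3, 466/3]
→ [143, 165, 155]

(3,0) stack=L1,L2,L3,L4,L5,L6; from [0,0,0]:
+L1 (α=1/7) → [144/7, 220/7, 198/7]
+L2 (α=1/2) → [1201/14, 1333/14, 1577/14]
+L3 (α=2/3) → [1481/42, 1275/14, 8605/42]
+L4 (α=1/2) → [10385/84, 4789/28, 12889/84]
+L5 (α=1/6) → [69397/504, 29461/168, 80741/504]
+L6 (α=1/2) → [87037/1008, 65917/336, 92333/1008]
→ [86, 196, 92]

at x=2,y=0 over L1,L2,L3,L4,L5,L6:
L1 α=1/2: [29, 9, 47]
L2 α=1/3: [100, 109/3, 161/3]
L3 α=4/5: [248/5, 521/3, 217/3]
L4 α=1/2: [943/10, 469/3, 386/3]
L5 α=5/8: [15229/80, 677/4, 67]
L6 α=3/5: [18109/200, 2183/10, 173/5]
rounded: [91, 218, 35]


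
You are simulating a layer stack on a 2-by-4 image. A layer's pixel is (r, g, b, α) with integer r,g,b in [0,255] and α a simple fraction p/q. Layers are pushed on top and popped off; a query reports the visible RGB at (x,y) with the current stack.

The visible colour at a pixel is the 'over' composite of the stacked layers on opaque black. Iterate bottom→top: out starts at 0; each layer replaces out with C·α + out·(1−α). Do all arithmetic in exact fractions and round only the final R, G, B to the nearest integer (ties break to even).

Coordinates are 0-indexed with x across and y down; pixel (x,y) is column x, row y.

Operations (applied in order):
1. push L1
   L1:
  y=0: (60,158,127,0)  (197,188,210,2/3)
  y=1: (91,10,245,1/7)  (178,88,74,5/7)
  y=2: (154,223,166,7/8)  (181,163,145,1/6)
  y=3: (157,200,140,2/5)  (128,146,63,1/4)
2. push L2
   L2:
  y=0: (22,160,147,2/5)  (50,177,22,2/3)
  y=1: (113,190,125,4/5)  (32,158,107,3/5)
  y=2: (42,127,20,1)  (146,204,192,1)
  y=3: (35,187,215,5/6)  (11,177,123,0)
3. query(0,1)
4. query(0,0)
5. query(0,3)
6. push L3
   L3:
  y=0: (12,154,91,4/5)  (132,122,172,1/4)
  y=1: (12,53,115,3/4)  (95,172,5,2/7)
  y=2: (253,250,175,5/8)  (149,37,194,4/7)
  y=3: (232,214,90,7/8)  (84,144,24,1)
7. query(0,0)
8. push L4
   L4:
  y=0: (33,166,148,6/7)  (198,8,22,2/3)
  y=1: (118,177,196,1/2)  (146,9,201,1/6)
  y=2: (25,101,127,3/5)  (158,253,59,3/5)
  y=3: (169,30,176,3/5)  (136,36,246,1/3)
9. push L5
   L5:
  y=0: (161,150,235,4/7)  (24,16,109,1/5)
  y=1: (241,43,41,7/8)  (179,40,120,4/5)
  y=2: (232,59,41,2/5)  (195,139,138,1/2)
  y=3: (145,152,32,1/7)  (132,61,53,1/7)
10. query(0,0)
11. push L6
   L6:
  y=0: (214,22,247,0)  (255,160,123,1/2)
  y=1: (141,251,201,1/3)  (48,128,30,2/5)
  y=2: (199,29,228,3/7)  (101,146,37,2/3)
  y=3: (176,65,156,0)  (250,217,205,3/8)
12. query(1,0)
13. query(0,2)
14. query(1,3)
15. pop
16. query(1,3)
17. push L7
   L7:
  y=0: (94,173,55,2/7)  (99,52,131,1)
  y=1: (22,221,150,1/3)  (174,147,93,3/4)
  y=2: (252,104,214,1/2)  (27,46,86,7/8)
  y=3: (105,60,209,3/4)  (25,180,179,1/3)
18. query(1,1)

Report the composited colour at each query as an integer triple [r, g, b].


query (0,1) [L1,L2] — begin 0,0,0
+L1 (α=1/7) → [13, 10/7, 35]
+L2 (α=4/5) → [93, 1066/7, 107]
= [93, 152, 107]

(0,0) stack=L1,L2; from [0,0,0]:
after L1 α=0: [0, 0, 0]
after L2 α=2/5: [44/5, 64, 294/5]
= [9, 64, 59]

at x=0,y=3 over L1,L2:
+L1 (α=2/5) → [314/5, 80, 56]
+L2 (α=5/6) → [1189/30, 1015/6, 377/2]
→ [40, 169, 188]

(0,0) stack=L1,L2,L3; from [0,0,0]:
+L1 (α=0) → [0, 0, 0]
+L2 (α=2/5) → [44/5, 64, 294/5]
+L3 (α=4/5) → [284/25, 136, 2114/25]
rounded: [11, 136, 85]

query (0,0) [L1,L2,L3,L4,L5] — begin 0,0,0
L1 α=0: [0, 0, 0]
L2 α=2/5: [44/5, 64, 294/5]
L3 α=4/5: [284/25, 136, 2114/25]
L4 α=6/7: [5234/175, 1132/7, 24314/175]
L5 α=4/7: [128402/1225, 7596/49, 237442/1225]
= [105, 155, 194]

at x=1,y=0 over L1,L2,L3,L4,L5,L6:
+L1 (α=2/3) → [394/3, 376/3, 140]
+L2 (α=2/3) → [694/9, 1438/9, 184/3]
+L3 (α=1/4) → [545/6, 451/3, 89]
+L4 (α=2/3) → [2921/18, 499/9, 133/3]
+L5 (α=1/5) → [6058/45, 428/9, 859/15]
+L6 (α=1/2) → [17533/90, 934/9, 1352/15]
= [195, 104, 90]

at x=0,y=2 over L1,L2,L3,L4,L5,L6:
L1 α=7/8: [539/4, 1561/8, 581/4]
L2 α=1: [42, 127, 20]
L3 α=5/8: [1391/8, 1631/8, 935/8]
L4 α=3/5: [1691/20, 2843/20, 2459/20]
L5 α=2/5: [14353/100, 10889/100, 9017/100]
L6 α=3/7: [29278/175, 13064/175, 3731/25]
= [167, 75, 149]

(1,3) stack=L1,L2,L3,L4,L5,L6; from [0,0,0]:
after L1 α=1/4: [32, 73/2, 63/4]
after L2 α=0: [32, 73/2, 63/4]
after L3 α=1: [84, 144, 24]
after L4 α=1/3: [304/3, 108, 98]
after L5 α=1/7: [740/7, 709/7, 641/7]
after L6 α=3/8: [4475/28, 4051/28, 3755/28]
rounded: [160, 145, 134]

(1,3) stack=L1,L2,L3,L4,L5; from [0,0,0]:
after L1 α=1/4: [32, 73/2, 63/4]
after L2 α=0: [32, 73/2, 63/4]
after L3 α=1: [84, 144, 24]
after L4 α=1/3: [304/3, 108, 98]
after L5 α=1/7: [740/7, 709/7, 641/7]
= [106, 101, 92]

(1,1) stack=L1,L2,L3,L4,L5,L7; from [0,0,0]:
+L1 (α=5/7) → [890/7, 440/7, 370/7]
+L2 (α=3/5) → [2452/35, 4198/35, 2987/35]
+L3 (α=2/7) → [3782/49, 6606/49, 3057/49]
+L4 (α=1/6) → [4344/49, 11157/98, 4189/49]
+L5 (α=4/5) → [39428/245, 26837/490, 27709/245]
+L7 (α=3/4) → [83659/490, 242927/1960, 24016/245]
→ [171, 124, 98]


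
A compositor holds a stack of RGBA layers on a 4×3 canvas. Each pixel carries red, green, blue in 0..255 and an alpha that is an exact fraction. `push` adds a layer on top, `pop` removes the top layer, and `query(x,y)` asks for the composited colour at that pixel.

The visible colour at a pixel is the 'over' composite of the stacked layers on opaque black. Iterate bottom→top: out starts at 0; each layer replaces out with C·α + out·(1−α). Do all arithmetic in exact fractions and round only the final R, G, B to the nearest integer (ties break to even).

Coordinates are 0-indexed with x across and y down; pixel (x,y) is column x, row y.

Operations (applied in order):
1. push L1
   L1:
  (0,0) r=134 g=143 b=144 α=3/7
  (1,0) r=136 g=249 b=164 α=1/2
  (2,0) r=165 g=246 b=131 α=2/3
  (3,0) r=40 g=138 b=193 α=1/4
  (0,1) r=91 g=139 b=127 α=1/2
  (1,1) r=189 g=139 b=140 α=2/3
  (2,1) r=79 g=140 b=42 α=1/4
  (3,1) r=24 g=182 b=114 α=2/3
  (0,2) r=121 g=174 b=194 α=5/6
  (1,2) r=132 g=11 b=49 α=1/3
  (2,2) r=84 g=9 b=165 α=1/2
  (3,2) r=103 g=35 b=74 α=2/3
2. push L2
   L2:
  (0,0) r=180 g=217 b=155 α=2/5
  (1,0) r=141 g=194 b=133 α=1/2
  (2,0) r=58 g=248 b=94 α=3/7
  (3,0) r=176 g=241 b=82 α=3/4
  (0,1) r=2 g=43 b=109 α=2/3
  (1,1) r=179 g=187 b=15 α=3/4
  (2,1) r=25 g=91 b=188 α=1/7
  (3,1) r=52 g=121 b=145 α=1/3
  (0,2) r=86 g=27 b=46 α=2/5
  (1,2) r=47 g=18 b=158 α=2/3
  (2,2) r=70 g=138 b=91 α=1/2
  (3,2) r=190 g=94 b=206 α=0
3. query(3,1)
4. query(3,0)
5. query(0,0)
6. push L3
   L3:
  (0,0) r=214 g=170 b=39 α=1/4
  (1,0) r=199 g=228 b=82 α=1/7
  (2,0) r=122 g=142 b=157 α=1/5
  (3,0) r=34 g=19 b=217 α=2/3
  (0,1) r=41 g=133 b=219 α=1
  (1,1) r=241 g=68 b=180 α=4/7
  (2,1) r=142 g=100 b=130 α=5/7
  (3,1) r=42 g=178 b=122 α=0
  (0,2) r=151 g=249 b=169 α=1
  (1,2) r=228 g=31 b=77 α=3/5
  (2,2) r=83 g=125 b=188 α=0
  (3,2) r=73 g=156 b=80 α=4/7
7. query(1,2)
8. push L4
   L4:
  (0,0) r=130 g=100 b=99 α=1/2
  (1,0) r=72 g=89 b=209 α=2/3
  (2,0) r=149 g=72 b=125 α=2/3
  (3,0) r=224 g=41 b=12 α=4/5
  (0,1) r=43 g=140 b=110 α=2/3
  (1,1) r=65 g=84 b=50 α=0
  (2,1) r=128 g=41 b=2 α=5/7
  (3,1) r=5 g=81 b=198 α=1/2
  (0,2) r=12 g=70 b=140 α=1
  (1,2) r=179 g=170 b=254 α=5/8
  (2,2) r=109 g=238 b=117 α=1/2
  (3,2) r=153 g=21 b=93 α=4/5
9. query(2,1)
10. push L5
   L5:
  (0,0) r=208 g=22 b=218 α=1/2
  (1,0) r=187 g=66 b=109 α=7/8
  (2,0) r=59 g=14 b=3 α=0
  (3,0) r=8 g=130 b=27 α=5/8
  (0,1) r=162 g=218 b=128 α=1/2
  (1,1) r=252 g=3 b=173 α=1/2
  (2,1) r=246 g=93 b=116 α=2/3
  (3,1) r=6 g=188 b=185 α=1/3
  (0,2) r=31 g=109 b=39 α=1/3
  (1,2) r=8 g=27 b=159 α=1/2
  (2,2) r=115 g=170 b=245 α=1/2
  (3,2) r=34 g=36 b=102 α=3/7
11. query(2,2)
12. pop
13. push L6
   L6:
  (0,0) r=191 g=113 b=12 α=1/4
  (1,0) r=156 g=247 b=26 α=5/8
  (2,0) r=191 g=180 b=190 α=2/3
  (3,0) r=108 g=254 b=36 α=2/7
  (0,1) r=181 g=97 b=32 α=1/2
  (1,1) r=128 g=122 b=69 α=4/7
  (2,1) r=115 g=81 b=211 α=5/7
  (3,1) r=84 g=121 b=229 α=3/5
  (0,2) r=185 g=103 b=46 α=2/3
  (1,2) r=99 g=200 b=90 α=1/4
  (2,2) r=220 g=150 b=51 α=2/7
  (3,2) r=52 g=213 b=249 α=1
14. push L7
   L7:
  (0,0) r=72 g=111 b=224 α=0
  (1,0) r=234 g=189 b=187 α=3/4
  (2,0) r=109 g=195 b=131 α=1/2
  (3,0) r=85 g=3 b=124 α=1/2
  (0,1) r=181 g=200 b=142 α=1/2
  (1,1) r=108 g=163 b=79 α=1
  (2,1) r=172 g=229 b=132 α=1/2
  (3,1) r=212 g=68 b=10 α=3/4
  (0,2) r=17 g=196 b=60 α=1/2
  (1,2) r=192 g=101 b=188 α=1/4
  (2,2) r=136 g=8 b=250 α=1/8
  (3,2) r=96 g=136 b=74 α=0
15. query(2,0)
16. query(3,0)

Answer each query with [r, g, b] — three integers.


at x=3,y=1 over L1,L2:
after L1 α=2/3: [16, 364/3, 76]
after L2 α=1/3: [28, 1091/9, 99]
rounded: [28, 121, 99]

at x=3,y=0 over L1,L2:
L1 α=1/4: [10, 69/2, 193/4]
L2 α=3/4: [269/2, 1515/8, 1177/16]
→ [134, 189, 74]

query (0,0) [L1,L2] — begin 0,0,0
+L1 (α=3/7) → [402/7, 429/7, 432/7]
+L2 (α=2/5) → [3726/35, 865/7, 3466/35]
→ [106, 124, 99]

(1,2) stack=L1,L2,L3; from [0,0,0]:
after L1 α=1/3: [44, 11/3, 49/3]
after L2 α=2/3: [46, 119/9, 997/9]
after L3 α=3/5: [776/5, 215/9, 4073/45]
rounded: [155, 24, 91]

query (2,1) [L1,L2,L3,L4] — begin 0,0,0
after L1 α=1/4: [79/4, 35, 21/2]
after L2 α=1/7: [41/2, 43, 251/7]
after L3 α=5/7: [751/7, 586/7, 5052/49]
after L4 α=5/7: [5982/49, 2607/49, 10594/343]
→ [122, 53, 31]

(2,2) stack=L1,L2,L3,L4,L5; from [0,0,0]:
after L1 α=1/2: [42, 9/2, 165/2]
after L2 α=1/2: [56, 285/4, 347/4]
after L3 α=0: [56, 285/4, 347/4]
after L4 α=1/2: [165/2, 1237/8, 815/8]
after L5 α=1/2: [395/4, 2597/16, 2775/16]
→ [99, 162, 173]

at x=2,y=0 over L1,L2,L3,L4,L6,L7:
after L1 α=2/3: [110, 164, 262/3]
after L2 α=3/7: [614/7, 200, 1894/21]
after L3 α=1/5: [662/7, 942/5, 10873/105]
after L4 α=2/3: [916/7, 554/5, 37123/315]
after L6 α=2/3: [3590/21, 2354/15, 156823/945]
after L7 α=1/2: [5879/42, 5279/30, 140309/945]
→ [140, 176, 148]

query (3,0) [L1,L2,L3,L4,L6,L7] — begin 0,0,0
+L1 (α=1/4) → [10, 69/2, 193/4]
+L2 (α=3/4) → [269/2, 1515/8, 1177/16]
+L3 (α=2/3) → [135/2, 1819/24, 2707/16]
+L4 (α=4/5) → [1927/10, 1151/24, 695/16]
+L6 (α=2/7) → [337/2, 17947/168, 661/16]
+L7 (α=1/2) → [507/4, 18451/336, 2645/32]
= [127, 55, 83]


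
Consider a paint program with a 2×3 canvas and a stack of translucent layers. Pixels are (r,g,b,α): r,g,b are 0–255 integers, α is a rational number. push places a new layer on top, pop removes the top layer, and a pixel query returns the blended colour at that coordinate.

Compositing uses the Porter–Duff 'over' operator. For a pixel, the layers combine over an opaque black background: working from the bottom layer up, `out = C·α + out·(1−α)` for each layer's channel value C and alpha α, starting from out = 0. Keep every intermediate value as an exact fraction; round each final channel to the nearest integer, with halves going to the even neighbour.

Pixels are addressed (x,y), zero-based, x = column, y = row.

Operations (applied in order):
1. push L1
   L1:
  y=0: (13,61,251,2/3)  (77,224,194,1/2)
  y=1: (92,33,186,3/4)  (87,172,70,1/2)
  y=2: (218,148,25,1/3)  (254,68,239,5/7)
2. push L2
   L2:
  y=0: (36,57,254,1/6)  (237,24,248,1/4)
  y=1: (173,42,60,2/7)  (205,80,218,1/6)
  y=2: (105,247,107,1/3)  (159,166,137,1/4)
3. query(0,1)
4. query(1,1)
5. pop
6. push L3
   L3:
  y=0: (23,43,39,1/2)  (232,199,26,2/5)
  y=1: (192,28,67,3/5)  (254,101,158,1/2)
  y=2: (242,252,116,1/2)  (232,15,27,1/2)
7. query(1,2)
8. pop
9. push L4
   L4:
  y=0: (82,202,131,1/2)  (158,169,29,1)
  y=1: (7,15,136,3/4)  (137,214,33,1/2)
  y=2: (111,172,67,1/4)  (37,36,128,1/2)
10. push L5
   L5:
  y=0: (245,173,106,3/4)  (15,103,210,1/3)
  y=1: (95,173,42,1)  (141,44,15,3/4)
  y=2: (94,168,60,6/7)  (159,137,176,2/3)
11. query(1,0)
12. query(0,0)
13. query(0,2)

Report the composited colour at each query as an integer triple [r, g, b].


(0,1) stack=L1,L2; from [0,0,0]:
+L1 (α=3/4) → [69, 99/4, 279/2]
+L2 (α=2/7) → [691/7, 831/28, 1635/14]
rounded: [99, 30, 117]

at x=1,y=1 over L1,L2:
L1 α=1/2: [87/2, 86, 35]
L2 α=1/6: [845/12, 85, 131/2]
→ [70, 85, 66]

at x=1,y=2 over L1,L3:
L1 α=5/7: [1270/7, 340/7, 1195/7]
L3 α=1/2: [1447/7, 445/14, 692/7]
→ [207, 32, 99]

(1,0) stack=L1,L4,L5; from [0,0,0]:
+L1 (α=1/2) → [77/2, 112, 97]
+L4 (α=1) → [158, 169, 29]
+L5 (α=1/3) → [331/3, 147, 268/3]
→ [110, 147, 89]

at x=0,y=0 over L1,L4,L5:
after L1 α=2/3: [26/3, 122/3, 502/3]
after L4 α=1/2: [136/3, 364/3, 895/6]
after L5 α=3/4: [2341/12, 1921/12, 2803/24]
= [195, 160, 117]

at x=0,y=2 over L1,L4,L5:
after L1 α=1/3: [218/3, 148/3, 25/3]
after L4 α=1/4: [329/4, 80, 23]
after L5 α=6/7: [2585/28, 1088/7, 383/7]
rounded: [92, 155, 55]


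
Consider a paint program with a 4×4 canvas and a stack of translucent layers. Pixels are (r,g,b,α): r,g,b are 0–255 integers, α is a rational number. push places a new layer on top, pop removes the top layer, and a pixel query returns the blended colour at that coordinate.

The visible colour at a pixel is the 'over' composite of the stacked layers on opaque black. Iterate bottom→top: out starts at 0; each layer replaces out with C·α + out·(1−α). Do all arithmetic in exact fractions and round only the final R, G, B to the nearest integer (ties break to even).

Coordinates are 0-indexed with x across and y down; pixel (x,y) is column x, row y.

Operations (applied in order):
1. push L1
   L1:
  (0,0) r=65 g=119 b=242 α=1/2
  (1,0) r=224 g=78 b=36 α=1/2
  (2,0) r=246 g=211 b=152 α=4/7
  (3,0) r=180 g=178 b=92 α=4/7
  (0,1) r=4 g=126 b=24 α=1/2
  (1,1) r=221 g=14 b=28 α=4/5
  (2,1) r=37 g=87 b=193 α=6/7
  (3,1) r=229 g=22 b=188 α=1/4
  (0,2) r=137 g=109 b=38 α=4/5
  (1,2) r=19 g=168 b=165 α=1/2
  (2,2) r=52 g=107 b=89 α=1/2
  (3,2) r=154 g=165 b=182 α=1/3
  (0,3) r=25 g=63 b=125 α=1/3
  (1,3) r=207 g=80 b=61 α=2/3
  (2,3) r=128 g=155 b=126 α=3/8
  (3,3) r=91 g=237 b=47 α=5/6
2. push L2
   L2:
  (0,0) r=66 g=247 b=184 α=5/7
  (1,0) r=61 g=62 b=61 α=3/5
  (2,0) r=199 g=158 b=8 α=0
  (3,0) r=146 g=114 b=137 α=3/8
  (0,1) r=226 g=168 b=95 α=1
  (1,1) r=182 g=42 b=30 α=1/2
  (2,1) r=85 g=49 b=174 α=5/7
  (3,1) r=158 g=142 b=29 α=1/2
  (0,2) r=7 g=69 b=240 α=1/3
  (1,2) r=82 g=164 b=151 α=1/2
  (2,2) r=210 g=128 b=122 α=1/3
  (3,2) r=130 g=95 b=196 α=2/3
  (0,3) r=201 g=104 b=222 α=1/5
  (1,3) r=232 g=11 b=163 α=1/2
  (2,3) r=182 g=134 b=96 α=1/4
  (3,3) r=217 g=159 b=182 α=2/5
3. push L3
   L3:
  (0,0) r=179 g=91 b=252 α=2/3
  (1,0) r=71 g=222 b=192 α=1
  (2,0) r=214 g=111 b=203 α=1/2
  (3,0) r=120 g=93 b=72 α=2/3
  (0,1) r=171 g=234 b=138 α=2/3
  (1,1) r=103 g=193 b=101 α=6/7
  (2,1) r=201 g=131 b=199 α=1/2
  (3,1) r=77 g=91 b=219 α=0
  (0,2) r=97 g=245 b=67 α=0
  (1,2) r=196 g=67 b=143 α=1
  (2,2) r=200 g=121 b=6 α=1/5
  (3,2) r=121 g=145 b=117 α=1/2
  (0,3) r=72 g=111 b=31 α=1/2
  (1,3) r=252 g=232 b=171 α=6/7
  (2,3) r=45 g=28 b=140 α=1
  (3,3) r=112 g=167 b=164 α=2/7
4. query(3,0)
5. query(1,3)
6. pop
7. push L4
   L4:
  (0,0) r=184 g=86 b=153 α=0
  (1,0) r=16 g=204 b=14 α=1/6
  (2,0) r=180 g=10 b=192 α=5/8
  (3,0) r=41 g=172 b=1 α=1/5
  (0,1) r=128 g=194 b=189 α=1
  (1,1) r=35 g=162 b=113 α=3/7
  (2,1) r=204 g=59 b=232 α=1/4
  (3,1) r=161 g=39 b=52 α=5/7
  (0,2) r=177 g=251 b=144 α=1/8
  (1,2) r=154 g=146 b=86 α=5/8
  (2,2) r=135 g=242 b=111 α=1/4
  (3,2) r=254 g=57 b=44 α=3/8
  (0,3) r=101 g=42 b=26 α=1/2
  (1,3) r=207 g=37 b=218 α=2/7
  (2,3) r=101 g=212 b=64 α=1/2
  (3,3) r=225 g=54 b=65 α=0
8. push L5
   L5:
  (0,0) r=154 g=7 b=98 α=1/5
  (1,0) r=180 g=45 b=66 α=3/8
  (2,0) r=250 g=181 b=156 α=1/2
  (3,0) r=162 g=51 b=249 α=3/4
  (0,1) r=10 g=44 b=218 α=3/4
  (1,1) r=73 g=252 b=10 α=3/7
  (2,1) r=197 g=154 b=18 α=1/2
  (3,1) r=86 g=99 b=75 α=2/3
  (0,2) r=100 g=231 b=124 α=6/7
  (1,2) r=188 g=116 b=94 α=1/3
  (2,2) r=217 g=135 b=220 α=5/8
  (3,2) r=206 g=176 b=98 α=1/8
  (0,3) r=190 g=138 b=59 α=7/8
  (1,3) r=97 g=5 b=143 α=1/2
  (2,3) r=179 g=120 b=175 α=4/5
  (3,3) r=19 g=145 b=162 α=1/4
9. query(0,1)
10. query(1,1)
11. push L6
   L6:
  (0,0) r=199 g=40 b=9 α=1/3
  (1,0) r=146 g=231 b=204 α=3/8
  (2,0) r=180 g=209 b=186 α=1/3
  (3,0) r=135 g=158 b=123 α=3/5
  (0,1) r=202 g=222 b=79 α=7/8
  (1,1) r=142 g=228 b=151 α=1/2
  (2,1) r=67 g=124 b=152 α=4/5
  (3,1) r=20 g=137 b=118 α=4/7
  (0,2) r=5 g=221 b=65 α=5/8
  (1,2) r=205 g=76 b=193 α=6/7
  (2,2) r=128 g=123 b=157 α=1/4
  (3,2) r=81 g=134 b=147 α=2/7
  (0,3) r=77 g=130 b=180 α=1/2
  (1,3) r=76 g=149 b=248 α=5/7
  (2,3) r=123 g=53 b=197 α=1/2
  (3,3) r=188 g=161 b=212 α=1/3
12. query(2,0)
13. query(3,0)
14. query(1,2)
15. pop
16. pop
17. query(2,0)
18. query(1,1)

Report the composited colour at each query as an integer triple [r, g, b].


at x=3,y=0 over L1,L2,L3:
L1 α=4/7: [720/7, 712/7, 368/7]
L2 α=3/8: [3333/28, 2977/28, 4717/56]
L3 α=2/3: [3351/28, 8185/84, 12781/168]
rounded: [120, 97, 76]

query (1,3) [L1,L2,L3] — begin 0,0,0
L1 α=2/3: [138, 160/3, 122/3]
L2 α=1/2: [185, 193/6, 611/6]
L3 α=6/7: [1697/7, 8545/42, 6767/42]
= [242, 203, 161]

at x=0,y=1 over L1,L2,L4,L5:
after L1 α=1/2: [2, 63, 12]
after L2 α=1: [226, 168, 95]
after L4 α=1: [128, 194, 189]
after L5 α=3/4: [79/2, 163/2, 843/4]
rounded: [40, 82, 211]

(1,1) stack=L1,L2,L4,L5; from [0,0,0]:
+L1 (α=4/5) → [884/5, 56/5, 112/5]
+L2 (α=1/2) → [897/5, 133/5, 131/5]
+L4 (α=3/7) → [4113/35, 2962/35, 317/5]
+L5 (α=3/7) → [24117/245, 38308/245, 1418/35]
rounded: [98, 156, 41]

(2,0) stack=L1,L2,L4,L5,L6; from [0,0,0]:
after L1 α=4/7: [984/7, 844/7, 608/7]
after L2 α=0: [984/7, 844/7, 608/7]
after L4 α=5/8: [2313/14, 1441/28, 1068/7]
after L5 α=1/2: [5813/28, 6509/56, 1080/7]
after L6 α=1/3: [8333/42, 12361/84, 1154/7]
= [198, 147, 165]

(3,0) stack=L1,L2,L4,L5,L6; from [0,0,0]:
after L1 α=4/7: [720/7, 712/7, 368/7]
after L2 α=3/8: [3333/28, 2977/28, 4717/56]
after L4 α=1/5: [724/7, 4181/35, 4731/70]
after L5 α=3/4: [2063/14, 2384/35, 57021/280]
after L6 α=3/5: [4898/35, 21358/175, 108681/700]
rounded: [140, 122, 155]

at x=1,y=2 over L1,L2,L4,L5,L6:
+L1 (α=1/2) → [19/2, 84, 165/2]
+L2 (α=1/2) → [183/4, 124, 467/4]
+L4 (α=5/8) → [3629/32, 551/4, 3121/32]
+L5 (α=1/3) → [6637/48, 261/2, 4625/48]
+L6 (α=6/7) → [65677/336, 1173/14, 60209/336]
= [195, 84, 179]

at x=2,y=0 over L1,L2,L4:
L1 α=4/7: [984/7, 844/7, 608/7]
L2 α=0: [984/7, 844/7, 608/7]
L4 α=5/8: [2313/14, 1441/28, 1068/7]
→ [165, 51, 153]

(1,1) stack=L1,L2,L4; from [0,0,0]:
+L1 (α=4/5) → [884/5, 56/5, 112/5]
+L2 (α=1/2) → [897/5, 133/5, 131/5]
+L4 (α=3/7) → [4113/35, 2962/35, 317/5]
rounded: [118, 85, 63]
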